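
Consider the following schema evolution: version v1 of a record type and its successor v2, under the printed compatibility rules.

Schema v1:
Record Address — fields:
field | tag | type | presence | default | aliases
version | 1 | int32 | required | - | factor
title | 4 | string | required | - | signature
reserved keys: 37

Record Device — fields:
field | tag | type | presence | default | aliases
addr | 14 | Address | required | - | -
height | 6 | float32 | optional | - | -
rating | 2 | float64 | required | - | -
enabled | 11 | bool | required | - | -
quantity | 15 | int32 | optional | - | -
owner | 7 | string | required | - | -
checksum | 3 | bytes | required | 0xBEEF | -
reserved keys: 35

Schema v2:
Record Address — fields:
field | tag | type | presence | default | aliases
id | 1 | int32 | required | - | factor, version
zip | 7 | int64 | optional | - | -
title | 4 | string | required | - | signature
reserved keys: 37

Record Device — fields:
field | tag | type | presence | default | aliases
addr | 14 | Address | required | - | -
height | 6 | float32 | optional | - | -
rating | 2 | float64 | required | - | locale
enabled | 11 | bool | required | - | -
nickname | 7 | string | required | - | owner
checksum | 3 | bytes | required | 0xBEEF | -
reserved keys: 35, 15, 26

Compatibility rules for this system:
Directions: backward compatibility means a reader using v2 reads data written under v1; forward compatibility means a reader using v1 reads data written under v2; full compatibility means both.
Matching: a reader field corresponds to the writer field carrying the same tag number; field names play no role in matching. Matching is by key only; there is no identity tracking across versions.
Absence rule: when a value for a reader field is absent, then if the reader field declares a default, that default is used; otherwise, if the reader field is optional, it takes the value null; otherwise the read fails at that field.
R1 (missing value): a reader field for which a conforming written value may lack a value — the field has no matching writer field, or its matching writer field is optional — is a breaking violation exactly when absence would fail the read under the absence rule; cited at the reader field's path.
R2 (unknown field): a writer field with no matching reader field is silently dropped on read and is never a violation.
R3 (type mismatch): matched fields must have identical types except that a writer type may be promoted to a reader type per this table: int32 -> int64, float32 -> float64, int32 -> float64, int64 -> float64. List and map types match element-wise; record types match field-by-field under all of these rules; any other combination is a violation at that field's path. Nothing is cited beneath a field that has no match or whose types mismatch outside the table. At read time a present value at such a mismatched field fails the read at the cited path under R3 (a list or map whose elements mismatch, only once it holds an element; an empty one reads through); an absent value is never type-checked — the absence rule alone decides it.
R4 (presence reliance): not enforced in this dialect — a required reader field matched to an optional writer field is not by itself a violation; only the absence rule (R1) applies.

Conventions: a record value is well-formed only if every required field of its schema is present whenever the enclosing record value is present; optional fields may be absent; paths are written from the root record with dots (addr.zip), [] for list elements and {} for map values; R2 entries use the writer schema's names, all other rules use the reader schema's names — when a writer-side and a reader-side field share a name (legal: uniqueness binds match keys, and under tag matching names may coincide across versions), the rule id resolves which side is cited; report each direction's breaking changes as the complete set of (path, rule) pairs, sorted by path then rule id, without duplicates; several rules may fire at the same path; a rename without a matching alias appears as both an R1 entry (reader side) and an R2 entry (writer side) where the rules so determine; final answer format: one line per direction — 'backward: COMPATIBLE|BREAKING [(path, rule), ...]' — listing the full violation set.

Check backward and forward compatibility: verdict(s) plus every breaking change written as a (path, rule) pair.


the writer's type comes first in each Device pair
backward analysis of Device with v2 as reader and v1 as writer:
  Address -> Address, writer required: addr aligns to addr
  float32 -> float32, writer optional: height aligns to height
  float64 -> float64, writer required: rating aligns to rating
  bool -> bool, writer required: enabled aligns to enabled
  string -> string, writer required: nickname aligns to owner
  bytes -> bytes, writer required: checksum aligns to checksum
  writer field quantity has no reader counterpart
  int32 -> int32, writer required: addr.id aligns to addr.version
  addr.zip: no writer match
  string -> string, writer required: addr.title aligns to addr.title
  => backward verdict for Device: COMPATIBLE, no violations
forward analysis of Device with v1 as reader and v2 as writer:
  Address -> Address, writer required: addr aligns to addr
  float32 -> float32, writer optional: height aligns to height
  float64 -> float64, writer required: rating aligns to rating
  bool -> bool, writer required: enabled aligns to enabled
  quantity: no writer match
  string -> string, writer required: owner aligns to nickname
  bytes -> bytes, writer required: checksum aligns to checksum
  int32 -> int32, writer required: addr.version aligns to addr.id
  string -> string, writer required: addr.title aligns to addr.title
  writer field addr.zip has no reader counterpart
  => forward verdict for Device: COMPATIBLE, no violations

backward: COMPATIBLE []; forward: COMPATIBLE []


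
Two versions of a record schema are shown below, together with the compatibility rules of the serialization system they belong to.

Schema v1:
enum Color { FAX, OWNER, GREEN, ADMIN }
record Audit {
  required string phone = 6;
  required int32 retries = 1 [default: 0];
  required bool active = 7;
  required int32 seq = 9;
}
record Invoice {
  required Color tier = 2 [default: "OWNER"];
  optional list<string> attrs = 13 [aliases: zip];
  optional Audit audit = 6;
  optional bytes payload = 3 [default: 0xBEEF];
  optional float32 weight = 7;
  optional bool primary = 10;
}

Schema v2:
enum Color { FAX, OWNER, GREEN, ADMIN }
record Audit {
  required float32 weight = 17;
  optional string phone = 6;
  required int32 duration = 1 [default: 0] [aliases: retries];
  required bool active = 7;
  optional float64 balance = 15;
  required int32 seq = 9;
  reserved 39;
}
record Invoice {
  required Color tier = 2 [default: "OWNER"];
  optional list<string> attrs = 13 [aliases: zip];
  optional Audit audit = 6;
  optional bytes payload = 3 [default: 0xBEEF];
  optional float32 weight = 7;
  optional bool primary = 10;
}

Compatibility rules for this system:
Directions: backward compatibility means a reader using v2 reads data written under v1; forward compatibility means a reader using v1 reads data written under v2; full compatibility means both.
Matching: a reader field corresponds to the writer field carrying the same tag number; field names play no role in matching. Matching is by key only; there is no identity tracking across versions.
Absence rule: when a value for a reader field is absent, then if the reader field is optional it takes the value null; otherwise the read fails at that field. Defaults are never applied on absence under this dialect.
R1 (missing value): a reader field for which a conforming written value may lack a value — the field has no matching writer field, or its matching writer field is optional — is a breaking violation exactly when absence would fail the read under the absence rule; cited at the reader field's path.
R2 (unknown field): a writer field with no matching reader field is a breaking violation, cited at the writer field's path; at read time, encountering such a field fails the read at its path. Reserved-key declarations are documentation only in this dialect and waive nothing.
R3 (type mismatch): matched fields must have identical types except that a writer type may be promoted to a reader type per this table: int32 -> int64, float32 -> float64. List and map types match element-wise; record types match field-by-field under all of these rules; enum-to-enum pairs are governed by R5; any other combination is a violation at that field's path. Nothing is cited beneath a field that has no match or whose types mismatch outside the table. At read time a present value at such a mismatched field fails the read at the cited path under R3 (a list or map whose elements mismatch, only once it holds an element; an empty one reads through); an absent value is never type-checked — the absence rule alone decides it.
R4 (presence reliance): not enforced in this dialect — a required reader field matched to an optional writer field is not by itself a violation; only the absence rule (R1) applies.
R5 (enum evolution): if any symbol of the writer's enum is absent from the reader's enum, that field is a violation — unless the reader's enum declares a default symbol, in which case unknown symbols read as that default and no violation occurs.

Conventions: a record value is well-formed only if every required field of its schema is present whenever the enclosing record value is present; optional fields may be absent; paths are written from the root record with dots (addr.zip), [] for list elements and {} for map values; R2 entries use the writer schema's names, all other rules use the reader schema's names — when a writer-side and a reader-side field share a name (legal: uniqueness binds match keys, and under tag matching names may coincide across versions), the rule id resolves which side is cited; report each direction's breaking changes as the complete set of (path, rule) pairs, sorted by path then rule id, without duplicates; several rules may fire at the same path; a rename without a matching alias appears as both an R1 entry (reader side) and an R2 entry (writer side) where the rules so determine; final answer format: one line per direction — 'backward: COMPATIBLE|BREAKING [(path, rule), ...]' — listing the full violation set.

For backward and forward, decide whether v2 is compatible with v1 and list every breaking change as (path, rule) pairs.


backward: BREAKING [(audit.weight, R1)]; forward: BREAKING [(audit.balance, R2), (audit.phone, R1), (audit.weight, R2)]

in Invoice below, arrows point writer -> reader
checking backward for Invoice: reader v2 against writer v1:
  tier <- tier (Color -> Color, writer required)
  attrs <- attrs (list<string> -> list<string>, writer optional)
  audit <- audit (Audit -> Audit, writer optional)
  payload <- payload (bytes -> bytes, writer optional)
  weight <- weight (float32 -> float32, writer optional)
  primary <- primary (bool -> bool, writer optional)
  audit.weight: no writer match
  audit.phone <- audit.phone (string -> string, writer required)
  audit.duration <- audit.retries (int32 -> int32, writer required)
  audit.active <- audit.active (bool -> bool, writer required)
  audit.balance: no writer match
  audit.seq <- audit.seq (int32 -> int32, writer required)
  violation R1 at audit.weight
  => backward: BREAKING (1)
checking forward for Invoice: reader v1 against writer v2:
  tier <- tier (Color -> Color, writer required)
  attrs <- attrs (list<string> -> list<string>, writer optional)
  audit <- audit (Audit -> Audit, writer optional)
  payload <- payload (bytes -> bytes, writer optional)
  weight <- weight (float32 -> float32, writer optional)
  primary <- primary (bool -> bool, writer optional)
  audit.phone <- audit.phone (string -> string, writer optional)
  audit.retries <- audit.duration (int32 -> int32, writer required)
  audit.active <- audit.active (bool -> bool, writer required)
  audit.seq <- audit.seq (int32 -> int32, writer required)
  writer audit.weight: unknown to reader
  writer audit.balance: unknown to reader
  violation R2 at audit.balance
  violation R1 at audit.phone
  violation R2 at audit.weight
  => forward: BREAKING (3)


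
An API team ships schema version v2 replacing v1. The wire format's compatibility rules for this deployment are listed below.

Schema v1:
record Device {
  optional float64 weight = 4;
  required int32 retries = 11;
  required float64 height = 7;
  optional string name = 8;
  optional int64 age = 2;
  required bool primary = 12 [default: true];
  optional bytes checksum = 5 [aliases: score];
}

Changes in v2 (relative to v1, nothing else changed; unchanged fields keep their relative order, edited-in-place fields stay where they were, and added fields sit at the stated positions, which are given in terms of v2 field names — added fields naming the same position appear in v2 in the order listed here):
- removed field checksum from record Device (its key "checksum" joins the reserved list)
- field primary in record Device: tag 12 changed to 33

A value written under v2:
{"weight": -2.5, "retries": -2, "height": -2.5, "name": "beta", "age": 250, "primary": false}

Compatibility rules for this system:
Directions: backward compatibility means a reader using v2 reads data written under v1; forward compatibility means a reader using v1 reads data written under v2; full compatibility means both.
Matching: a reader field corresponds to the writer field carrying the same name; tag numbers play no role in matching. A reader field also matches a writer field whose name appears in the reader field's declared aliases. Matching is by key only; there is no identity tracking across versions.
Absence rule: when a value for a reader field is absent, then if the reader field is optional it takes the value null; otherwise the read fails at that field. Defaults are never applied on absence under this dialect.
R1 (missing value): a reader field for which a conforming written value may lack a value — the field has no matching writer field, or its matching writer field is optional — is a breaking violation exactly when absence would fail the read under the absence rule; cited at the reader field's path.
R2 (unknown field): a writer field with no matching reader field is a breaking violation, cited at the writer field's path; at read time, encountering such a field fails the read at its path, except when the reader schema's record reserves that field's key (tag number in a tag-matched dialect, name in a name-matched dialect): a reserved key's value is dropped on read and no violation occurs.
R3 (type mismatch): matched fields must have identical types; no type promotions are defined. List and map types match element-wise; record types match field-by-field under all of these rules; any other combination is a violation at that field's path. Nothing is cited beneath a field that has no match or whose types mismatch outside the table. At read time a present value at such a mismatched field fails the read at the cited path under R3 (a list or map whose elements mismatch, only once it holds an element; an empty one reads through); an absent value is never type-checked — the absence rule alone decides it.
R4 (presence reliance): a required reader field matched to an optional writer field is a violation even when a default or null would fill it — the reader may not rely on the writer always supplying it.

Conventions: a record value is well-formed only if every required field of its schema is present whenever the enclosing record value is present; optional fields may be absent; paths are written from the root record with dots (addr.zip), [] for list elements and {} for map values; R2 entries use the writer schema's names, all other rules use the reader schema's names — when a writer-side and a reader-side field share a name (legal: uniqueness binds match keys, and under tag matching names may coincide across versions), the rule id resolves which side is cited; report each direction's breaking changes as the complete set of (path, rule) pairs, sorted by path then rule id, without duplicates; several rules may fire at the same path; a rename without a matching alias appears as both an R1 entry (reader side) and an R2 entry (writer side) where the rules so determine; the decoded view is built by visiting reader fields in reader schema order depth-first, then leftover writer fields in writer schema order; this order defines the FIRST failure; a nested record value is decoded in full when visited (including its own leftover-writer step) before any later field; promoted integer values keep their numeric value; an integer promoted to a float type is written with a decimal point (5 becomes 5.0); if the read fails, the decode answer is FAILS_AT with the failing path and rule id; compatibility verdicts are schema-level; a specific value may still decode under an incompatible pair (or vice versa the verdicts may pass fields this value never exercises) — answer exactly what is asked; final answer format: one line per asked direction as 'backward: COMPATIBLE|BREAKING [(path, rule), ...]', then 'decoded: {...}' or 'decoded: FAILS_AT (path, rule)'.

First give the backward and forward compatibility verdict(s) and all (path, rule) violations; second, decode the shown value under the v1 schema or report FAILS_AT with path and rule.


arrows below run writer -> reader for Device
backward pass over Device, reader schema v2, writer schema v1:
  writer optional, float64 -> float64: reader weight maps from writer weight
  writer required, int32 -> int32: reader retries maps from writer retries
  writer required, float64 -> float64: reader height maps from writer height
  writer optional, string -> string: reader name maps from writer name
  writer optional, int64 -> int64: reader age maps from writer age
  writer required, bool -> bool: reader primary maps from writer primary
  leftover writer field: checksum
  nothing fires on Device: backward is COMPATIBLE
forward pass over Device, reader schema v1, writer schema v2:
  writer optional, float64 -> float64: reader weight maps from writer weight
  writer required, int32 -> int32: reader retries maps from writer retries
  writer required, float64 -> float64: reader height maps from writer height
  writer optional, string -> string: reader name maps from writer name
  writer optional, int64 -> int64: reader age maps from writer age
  writer required, bool -> bool: reader primary maps from writer primary
  checksum: no writer match
  nothing fires on Device: forward is COMPATIBLE
decode (reader v1):
  weight := -2.5
  retries := -2
  height := -2.5
  name := "beta"
  age := 250
  primary := false
  checksum := null (not supplied -> null)
  => decoded: {"weight": -2.5, "retries": -2, "height": -2.5, "name": "beta", "age": 250, "primary": false, "checksum": null}

backward: COMPATIBLE []; forward: COMPATIBLE []; decoded: {"weight": -2.5, "retries": -2, "height": -2.5, "name": "beta", "age": 250, "primary": false, "checksum": null}


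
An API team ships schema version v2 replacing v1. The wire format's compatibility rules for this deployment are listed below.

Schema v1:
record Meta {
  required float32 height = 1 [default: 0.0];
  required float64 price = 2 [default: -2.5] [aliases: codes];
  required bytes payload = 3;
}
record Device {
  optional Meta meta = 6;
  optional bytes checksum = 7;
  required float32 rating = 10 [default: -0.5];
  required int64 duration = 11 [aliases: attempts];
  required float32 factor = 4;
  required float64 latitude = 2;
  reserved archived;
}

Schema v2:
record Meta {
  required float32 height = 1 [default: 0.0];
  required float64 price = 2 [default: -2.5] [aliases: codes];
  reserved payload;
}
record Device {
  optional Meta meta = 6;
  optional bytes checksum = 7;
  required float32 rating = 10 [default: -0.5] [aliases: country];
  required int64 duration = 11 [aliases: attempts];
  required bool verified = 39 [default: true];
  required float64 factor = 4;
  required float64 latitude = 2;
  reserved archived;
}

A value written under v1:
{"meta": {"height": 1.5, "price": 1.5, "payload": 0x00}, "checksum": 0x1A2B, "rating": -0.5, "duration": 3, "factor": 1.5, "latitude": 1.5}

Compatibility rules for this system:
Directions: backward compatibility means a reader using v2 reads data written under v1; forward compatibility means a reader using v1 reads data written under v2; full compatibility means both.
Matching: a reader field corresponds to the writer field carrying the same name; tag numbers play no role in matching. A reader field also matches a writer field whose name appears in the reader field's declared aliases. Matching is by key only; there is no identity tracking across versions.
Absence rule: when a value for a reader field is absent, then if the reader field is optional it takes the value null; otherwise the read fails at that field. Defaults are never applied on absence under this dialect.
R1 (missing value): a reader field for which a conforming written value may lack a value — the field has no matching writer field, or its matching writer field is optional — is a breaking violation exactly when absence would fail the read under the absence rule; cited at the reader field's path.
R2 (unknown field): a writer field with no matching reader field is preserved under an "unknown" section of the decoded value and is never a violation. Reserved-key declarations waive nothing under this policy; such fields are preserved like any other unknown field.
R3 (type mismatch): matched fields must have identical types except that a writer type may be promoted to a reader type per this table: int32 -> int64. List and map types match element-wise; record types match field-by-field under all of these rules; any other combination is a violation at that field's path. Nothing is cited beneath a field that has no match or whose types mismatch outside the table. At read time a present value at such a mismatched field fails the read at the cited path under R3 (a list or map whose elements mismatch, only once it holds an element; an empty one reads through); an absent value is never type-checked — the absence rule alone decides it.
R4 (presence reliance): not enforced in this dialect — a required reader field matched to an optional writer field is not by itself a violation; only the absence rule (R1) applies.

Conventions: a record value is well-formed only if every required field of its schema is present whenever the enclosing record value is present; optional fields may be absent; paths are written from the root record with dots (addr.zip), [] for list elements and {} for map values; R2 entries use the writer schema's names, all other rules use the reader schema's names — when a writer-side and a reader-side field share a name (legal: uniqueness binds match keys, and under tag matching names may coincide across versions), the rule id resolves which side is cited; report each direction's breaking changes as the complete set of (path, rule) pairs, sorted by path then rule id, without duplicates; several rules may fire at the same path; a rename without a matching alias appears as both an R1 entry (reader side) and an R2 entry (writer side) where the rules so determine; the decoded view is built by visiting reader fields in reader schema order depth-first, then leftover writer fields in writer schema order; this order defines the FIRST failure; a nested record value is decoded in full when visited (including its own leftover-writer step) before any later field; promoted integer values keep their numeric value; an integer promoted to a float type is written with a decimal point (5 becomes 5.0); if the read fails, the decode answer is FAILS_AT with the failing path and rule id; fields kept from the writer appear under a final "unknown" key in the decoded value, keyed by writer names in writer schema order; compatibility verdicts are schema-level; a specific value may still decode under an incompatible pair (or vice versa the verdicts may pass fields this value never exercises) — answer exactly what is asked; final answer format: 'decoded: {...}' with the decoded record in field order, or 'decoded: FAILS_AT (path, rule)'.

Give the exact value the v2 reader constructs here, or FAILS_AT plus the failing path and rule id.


decoded: FAILS_AT (verified, R1)

in Device below, arrows point writer -> reader
decoding the Device value with the v2 reader:
  meta.height := 1.5
  meta.price := 1.5
  writer meta.payload: kept under "unknown"
  checksum := 0x1A2B
  rating := -0.5
  duration := 3
  read fails at verified under R1 (no fill)
  => FAILS_AT (verified, R1)
the rest of the Device diff is inert for this question:
  removed field payload from record Meta (its key "payload" joins the reserved list) -> schema-level compatibility only; this Device value's decode is unchanged
  field factor in record Device: type float32 changed to float64 -> schema-level compatibility only; this Device value's decode is unchanged


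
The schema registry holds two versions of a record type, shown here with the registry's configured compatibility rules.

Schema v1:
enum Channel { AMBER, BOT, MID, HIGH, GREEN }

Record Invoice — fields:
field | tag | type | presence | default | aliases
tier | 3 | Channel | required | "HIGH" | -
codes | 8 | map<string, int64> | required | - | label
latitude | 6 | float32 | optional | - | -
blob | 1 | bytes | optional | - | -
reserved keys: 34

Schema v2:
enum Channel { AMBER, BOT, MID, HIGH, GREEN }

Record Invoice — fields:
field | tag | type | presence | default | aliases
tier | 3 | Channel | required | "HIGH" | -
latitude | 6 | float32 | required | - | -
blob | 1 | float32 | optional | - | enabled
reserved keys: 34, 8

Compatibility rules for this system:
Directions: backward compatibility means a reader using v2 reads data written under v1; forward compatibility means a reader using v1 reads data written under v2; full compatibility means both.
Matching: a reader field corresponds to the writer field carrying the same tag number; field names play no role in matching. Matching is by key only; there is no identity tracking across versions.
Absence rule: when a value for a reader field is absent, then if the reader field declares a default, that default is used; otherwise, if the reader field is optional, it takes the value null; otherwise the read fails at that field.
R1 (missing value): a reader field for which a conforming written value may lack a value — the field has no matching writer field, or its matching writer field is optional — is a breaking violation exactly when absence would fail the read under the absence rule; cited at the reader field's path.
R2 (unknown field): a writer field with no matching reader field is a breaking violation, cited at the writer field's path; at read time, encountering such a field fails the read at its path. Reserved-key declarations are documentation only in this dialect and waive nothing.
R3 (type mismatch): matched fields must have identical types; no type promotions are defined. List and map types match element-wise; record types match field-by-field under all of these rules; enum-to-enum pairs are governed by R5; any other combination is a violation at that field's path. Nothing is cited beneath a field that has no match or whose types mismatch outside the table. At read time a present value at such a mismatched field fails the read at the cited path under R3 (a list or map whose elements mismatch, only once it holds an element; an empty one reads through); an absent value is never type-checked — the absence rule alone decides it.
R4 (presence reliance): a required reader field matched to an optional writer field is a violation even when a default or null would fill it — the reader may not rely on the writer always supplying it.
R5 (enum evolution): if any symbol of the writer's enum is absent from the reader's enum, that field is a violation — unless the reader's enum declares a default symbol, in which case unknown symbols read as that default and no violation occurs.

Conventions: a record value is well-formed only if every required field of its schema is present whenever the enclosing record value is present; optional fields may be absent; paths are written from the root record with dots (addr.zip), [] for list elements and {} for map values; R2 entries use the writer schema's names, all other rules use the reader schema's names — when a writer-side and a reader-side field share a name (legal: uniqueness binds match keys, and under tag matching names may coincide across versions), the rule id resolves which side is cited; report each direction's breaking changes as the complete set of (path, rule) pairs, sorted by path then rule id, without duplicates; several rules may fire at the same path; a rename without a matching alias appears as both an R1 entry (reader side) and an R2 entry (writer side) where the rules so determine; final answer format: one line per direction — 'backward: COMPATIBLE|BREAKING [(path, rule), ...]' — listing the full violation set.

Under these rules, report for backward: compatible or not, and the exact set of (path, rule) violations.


backward: BREAKING [(blob, R3), (codes, R2), (latitude, R1), (latitude, R4)]

arrows below run writer -> reader for Invoice
backward analysis of Invoice with v2 as reader and v1 as writer:
  tier: Channel -> Channel, writer required; from tier
  latitude: float32 -> float32, writer optional; from latitude
  blob: bytes -> float32, writer optional; from blob
  leftover writer field: codes
  breaking: (blob, R3)
  breaking: (codes, R2)
  breaking: (latitude, R1)
  breaking: (latitude, R4)
  => 4 violation(s): backward is BREAKING for Invoice


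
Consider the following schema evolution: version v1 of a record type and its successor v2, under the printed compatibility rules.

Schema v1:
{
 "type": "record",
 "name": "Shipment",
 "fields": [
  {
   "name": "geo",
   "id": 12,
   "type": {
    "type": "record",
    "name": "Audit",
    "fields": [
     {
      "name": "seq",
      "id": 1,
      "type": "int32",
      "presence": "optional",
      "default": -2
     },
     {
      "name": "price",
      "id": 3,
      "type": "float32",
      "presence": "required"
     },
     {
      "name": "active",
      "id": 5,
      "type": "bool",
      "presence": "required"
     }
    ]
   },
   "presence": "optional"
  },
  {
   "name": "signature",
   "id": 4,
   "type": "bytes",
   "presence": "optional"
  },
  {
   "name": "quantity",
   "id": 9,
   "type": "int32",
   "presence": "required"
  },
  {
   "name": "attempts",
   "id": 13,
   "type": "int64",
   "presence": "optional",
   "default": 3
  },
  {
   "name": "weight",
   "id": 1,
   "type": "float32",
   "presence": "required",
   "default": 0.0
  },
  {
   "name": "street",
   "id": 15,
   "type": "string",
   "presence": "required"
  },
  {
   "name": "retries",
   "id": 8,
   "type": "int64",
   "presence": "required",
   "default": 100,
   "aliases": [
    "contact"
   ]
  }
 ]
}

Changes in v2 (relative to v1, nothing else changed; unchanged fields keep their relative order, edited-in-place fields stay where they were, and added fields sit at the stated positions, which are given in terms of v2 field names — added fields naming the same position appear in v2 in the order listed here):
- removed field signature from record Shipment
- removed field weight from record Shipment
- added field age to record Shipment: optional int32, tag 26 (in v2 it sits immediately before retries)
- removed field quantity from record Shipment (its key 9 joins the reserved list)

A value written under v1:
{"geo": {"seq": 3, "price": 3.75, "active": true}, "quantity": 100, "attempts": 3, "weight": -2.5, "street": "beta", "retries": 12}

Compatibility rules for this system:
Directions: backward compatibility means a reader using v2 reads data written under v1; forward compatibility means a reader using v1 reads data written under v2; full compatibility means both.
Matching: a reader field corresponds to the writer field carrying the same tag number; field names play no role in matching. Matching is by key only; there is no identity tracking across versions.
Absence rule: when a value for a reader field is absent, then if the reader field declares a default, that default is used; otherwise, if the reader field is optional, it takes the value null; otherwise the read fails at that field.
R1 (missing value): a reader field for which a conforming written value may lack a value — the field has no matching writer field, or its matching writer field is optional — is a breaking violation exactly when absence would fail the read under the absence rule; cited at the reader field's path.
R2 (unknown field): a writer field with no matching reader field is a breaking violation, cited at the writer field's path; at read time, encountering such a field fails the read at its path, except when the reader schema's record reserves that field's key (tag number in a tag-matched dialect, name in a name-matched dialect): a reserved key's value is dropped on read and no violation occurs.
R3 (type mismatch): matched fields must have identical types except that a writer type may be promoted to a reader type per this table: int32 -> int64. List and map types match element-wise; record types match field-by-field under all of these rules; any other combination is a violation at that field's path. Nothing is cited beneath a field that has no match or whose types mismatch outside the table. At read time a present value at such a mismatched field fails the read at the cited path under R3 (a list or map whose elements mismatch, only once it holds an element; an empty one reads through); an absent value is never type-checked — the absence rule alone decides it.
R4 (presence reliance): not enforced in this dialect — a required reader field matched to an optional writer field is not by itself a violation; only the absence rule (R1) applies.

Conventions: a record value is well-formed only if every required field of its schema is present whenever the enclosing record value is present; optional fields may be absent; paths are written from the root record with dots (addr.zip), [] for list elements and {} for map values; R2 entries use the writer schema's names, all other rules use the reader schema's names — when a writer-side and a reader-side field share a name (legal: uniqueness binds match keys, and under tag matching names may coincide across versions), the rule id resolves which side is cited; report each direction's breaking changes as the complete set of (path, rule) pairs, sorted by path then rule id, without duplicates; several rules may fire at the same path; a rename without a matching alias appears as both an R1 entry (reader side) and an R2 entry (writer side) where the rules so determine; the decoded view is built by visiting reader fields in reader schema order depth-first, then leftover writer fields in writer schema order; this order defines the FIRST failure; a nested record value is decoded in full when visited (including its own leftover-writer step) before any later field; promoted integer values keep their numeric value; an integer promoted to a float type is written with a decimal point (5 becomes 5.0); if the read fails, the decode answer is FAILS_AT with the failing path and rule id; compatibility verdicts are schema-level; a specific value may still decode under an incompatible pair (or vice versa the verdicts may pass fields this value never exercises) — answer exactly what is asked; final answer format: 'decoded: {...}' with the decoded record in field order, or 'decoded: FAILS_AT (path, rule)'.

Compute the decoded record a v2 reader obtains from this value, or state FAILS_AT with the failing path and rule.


decoded: FAILS_AT (weight, R2)

the writer's type comes first in each Shipment pair
decode (reader v2):
  geo.seq := 3
  geo.price := 3.75
  geo.active := true
  attempts := 3
  street := "beta"
  age := null (not supplied -> null)
  retries := 12
  writer quantity: reserved -> dropped
  read fails at weight under R2 (unknown field)
  => FAILS_AT (weight, R2)
diffs on Shipment not affecting the asked answer:
  removed field signature from record Shipment -> a verdict-level change on Shipment — the shown value reads the same
  added field age to record Shipment: optional int32, tag 26 (in v2 it sits immediately before retries) -> a verdict-level change on Shipment — the shown value reads the same
  removed field quantity from record Shipment (its key 9 joins the reserved list) -> a verdict-level change on Shipment — the shown value reads the same


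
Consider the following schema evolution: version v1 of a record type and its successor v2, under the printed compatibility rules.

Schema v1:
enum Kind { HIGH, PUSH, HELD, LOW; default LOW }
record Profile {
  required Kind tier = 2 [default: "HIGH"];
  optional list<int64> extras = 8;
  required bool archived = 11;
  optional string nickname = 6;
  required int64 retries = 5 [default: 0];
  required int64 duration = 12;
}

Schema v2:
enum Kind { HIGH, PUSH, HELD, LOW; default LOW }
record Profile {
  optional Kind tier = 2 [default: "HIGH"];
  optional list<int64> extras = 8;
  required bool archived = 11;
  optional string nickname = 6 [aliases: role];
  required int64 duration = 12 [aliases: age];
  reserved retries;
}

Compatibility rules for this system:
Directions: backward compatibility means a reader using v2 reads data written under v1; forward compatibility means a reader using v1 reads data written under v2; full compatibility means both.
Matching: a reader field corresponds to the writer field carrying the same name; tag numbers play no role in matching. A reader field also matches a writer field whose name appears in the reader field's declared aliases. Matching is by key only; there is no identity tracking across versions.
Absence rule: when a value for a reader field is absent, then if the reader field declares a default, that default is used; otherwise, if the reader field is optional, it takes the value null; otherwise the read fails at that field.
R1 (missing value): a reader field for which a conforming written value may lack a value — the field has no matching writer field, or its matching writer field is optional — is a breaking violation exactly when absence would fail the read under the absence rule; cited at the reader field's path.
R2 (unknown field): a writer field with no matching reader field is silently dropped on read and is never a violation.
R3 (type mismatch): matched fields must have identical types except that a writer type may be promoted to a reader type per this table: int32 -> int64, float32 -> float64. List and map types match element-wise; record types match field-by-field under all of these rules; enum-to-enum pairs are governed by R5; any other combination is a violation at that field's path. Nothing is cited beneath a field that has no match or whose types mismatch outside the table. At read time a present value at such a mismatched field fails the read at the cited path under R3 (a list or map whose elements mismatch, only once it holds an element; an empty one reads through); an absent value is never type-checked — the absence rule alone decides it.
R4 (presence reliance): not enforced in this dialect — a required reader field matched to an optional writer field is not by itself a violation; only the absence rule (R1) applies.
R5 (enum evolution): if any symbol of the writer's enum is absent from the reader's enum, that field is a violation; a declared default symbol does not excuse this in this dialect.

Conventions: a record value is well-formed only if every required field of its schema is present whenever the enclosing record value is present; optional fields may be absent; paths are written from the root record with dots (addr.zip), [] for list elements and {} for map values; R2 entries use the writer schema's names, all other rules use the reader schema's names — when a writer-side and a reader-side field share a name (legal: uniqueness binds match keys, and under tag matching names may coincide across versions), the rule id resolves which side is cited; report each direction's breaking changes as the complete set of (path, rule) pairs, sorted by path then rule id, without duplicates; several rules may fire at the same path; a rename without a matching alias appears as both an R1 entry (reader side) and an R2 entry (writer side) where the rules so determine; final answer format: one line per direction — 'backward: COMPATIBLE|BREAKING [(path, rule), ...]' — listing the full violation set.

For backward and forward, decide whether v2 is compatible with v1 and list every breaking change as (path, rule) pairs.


backward: COMPATIBLE []; forward: COMPATIBLE []

the writer's type comes first in each Profile pair
backward analysis of Profile with v2 as reader and v1 as writer:
  Kind -> Kind, writer required: tier aligns to tier
  list<int64> -> list<int64>, writer optional: extras aligns to extras
  bool -> bool, writer required: archived aligns to archived
  string -> string, writer optional: nickname aligns to nickname
  int64 -> int64, writer required: duration aligns to duration
  leftover writer field: retries
  => no violations; backward on Profile: COMPATIBLE
forward analysis of Profile with v1 as reader and v2 as writer:
  Kind -> Kind, writer optional: tier aligns to tier
  list<int64> -> list<int64>, writer optional: extras aligns to extras
  bool -> bool, writer required: archived aligns to archived
  string -> string, writer optional: nickname aligns to nickname
  retries: no writer-side match
  int64 -> int64, writer required: duration aligns to duration
  => no violations; forward on Profile: COMPATIBLE
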